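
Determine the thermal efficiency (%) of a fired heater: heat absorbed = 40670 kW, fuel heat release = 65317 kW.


Furnace efficiency = Q_absorbed / Q_fuel * 100
= 40670 / 65317 * 100 = 62.27

62.27 %


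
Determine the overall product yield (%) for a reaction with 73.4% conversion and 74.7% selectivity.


Overall yield = conversion (%) * selectivity (%) / 100
Conversion = 73.4%, Selectivity = 74.7%
Y = 73.4 * 74.7 / 100
= 54.8298 %

54.8298 %


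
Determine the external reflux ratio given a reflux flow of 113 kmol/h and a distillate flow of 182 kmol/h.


Reflux ratio definition: R = L / D (liquid returned / distillate withdrawn)
L = 113 kmol/h, D = 182 kmol/h
R = 113 / 182 = 0.6209

0.6209


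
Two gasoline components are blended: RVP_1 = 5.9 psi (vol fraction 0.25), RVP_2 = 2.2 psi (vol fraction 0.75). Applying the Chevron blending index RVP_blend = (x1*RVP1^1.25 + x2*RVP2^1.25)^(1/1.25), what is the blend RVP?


Chevron index: RVP_blend = (sum xi*RVPi^1.25)^(1/1.25)
RVP^1.25 terms: 0.25 * 5.9^1.25 + 0.75 * 2.2^1.25 = 4.30833
RVP_blend = 4.30833^(1/1.25) = 3.217

3.217 psi


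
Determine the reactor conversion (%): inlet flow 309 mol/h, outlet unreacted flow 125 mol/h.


X = (F_in - F_out) / F_in * 100
Moles reacted = 309 - 125 = 184
X = 184 / 309 * 100
= 0.5955 * 100
= 59.55 %

59.55 %


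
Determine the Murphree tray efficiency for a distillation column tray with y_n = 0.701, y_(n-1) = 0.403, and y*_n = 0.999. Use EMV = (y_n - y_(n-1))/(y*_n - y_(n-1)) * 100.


Murphree vapor efficiency: EMV = (y_n - y_(n-1)) / (y*_n - y_(n-1)) * 100
EMV = (0.701 - 0.403) / (0.999 - 0.403) * 100 = 0.298 / 0.596 * 100 = 50.00

50.00 %


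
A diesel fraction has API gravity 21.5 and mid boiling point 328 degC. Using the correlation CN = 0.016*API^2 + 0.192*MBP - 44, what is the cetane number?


CN = 0.016 * 21.5^2 + 0.192 * 328 - 44
CN = 7.396 + 62.976 - 44 = 26.372

26.372


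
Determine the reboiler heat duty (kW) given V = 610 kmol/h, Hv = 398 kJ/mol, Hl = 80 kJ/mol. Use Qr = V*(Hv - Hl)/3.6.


Qr = 610 * (398 - 80) / 3.6 = 610 * 318 / 3.6 = 53880

53880 kW


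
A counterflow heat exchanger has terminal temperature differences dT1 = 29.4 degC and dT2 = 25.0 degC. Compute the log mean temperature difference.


LMTD = (dT1 - dT2) / ln(dT1/dT2)
= (29.4 - 25.0) / ln(29.4 / 25.0) = 4.4 / 0.162119 = 27.14

27.14 degC


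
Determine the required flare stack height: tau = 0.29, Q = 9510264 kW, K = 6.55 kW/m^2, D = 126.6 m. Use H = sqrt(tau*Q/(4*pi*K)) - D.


tau*Q/(4*pi*K) = 0.29 * 9510264 / (4 * pi * 6.55) = 33507.3
sqrt(33507.3) = 183.05
H = 183.05 - 126.6 = 56.45

56.45 m


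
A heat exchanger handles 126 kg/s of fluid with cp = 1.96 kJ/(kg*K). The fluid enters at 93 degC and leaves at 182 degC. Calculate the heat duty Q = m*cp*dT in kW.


Q = m_dot * cp * delta_T
delta_T = 182 - 93 = 89 K
Q = 126 * 1.96 * 89
= 246.96 * 89
= 21979.44 kW

21979.44 kW


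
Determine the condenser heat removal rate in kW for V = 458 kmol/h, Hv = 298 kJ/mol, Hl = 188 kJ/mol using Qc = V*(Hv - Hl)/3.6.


Qc = 458 * (298 - 188) / 3.6 = 458 * 110 / 3.6 = 13990

13990 kW


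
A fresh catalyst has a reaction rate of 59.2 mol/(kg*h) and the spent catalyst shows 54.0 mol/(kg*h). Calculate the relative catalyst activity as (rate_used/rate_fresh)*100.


Activity (%) = (rate_used / rate_fresh) * 100
rate_used = 54.0, rate_fresh = 59.2
= (54.0 / 59.2) * 100
= 0.9122 * 100 = 91.22

91.22 %


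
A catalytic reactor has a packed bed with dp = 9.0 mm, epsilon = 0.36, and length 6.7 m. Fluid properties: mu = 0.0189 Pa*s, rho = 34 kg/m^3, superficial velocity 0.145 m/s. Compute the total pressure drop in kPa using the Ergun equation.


dp = 9.0 mm = 0.009 m
Viscous term = 150*0.0189*0.145*(1-0.36)^2 / (0.009^2*0.36^3) = 44554.2
Inertial term = 1.75*34*0.145^2*(1-0.36) / (0.009*0.36^3) = 1906.7
dP/L = 44554.2 + 1906.7 = 46460.9 Pa/m
dP = 46460.9 * 6.7 / 1000 = 311.3 kPa

311.3 kPa


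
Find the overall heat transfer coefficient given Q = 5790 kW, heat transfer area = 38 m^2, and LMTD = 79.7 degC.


From Q = U*A*LMTD, U = Q / (A * LMTD)
U = 5790 / (38 * 79.7) = 5790 / 3028.6 = 1.912

1.912 kW/(m^2*K)


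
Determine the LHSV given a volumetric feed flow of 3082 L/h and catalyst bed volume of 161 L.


LHSV = volumetric feed rate / catalyst volume
= 3082 L/h / 161 L
= 19.14 h^-1

19.14 h^-1


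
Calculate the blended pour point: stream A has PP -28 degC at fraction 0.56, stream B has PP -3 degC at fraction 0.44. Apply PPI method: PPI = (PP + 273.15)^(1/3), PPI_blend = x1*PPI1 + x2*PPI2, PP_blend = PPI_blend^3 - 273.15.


PPI_1 = (-28 + 273.15)^(1/3) = 6.258601
PPI_2 = (-3 + 273.15)^(1/3) = 6.464501
PPI_blend = 0.56 * 6.258601 + 0.44 * 6.464501 = 6.349197
PP_blend = 6.349197^3 - 273.15 = 255.9508 - 273.15 = -17.2

-17.2 degC


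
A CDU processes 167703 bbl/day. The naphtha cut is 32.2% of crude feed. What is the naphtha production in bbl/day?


Crude throughput = 167703 bbl/day
Fraction yield = 32.2%
yield = throughput * fraction / 100
yield = 167703 * 32.2 / 100 = 54000.366

54000.366 bbl/day


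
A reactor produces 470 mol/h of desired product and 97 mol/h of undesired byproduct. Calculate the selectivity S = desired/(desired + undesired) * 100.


Selectivity = desired / (desired + undesired) * 100
Total products = 470 + 97 = 567 mol/h
S = 470 / 567 * 100
= 0.8289 * 100
= 82.89 %

82.89 %


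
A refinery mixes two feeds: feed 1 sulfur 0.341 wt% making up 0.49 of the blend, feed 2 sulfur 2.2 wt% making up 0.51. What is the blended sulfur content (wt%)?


Linear sulfur blending: S_blend = x1*S1 + x2*S2
Contribution 1: 0.49 * 0.341 = 0.16709 wt%
Contribution 2: 0.51 * 2.2 = 1.122 wt%
S_blend = 0.16709 + 1.122 = 1.28909

1.28909 wt%


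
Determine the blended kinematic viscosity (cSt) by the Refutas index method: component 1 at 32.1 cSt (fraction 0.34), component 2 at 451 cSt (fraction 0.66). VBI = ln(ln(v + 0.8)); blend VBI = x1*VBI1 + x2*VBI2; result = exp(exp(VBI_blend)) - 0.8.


Refutas method: VBN_i = 14.534*ln(ln(visc_i + 0.8)) + 10.975, blended linearly by mass fraction; since VBN is linear in VBI_i = ln(ln(visc_i + 0.8)) and the fractions sum to 1, blend VBI directly: visc = exp(exp(VBI_blend)) - 0.8
VBI_1 = ln(ln(32.1 + 0.8)) = 1.2509
VBI_2 = ln(ln(451 + 0.8)) = 1.81046
VBI_blend = 0.34 * 1.2509 + 0.66 * 1.81046 = 1.62021
visc_blend = exp(exp(1.62021)) - 0.8 = 155.9

155.9 cSt


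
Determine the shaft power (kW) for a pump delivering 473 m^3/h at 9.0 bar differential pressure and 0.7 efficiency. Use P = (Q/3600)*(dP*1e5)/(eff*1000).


Q = 473 / 3600 = 0.131389 m^3/s
P = 0.131389 * (9.0 * 1e5) / 0.7 / 1000 = 168.9

168.9 kW


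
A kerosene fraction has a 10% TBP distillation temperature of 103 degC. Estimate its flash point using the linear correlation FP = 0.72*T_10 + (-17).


FP = 0.72 * 103 + (-17) = 57.16

57.16 degC


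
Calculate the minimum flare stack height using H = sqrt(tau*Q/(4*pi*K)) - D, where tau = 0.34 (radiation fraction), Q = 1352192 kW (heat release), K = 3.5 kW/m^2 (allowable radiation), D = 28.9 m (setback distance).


tau*Q/(4*pi*K) = 0.34 * 1352192 / (4 * pi * 3.5) = 10453
sqrt(10453) = 102.24
H = 102.24 - 28.9 = 73.34

73.34 m


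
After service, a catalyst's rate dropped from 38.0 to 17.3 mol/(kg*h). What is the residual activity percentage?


Activity (%) = (rate_used / rate_fresh) * 100
rate_used = 17.3, rate_fresh = 38.0
= (17.3 / 38.0) * 100
= 0.4553 * 100 = 45.53

45.53 %


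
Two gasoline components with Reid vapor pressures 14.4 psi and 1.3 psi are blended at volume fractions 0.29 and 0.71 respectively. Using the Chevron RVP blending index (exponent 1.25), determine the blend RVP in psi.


Chevron index: RVP_blend = (sum xi*RVPi^1.25)^(1/1.25)
RVP^1.25 terms: 0.29 * 14.4^1.25 + 0.71 * 1.3^1.25 = 9.12045
RVP_blend = 9.12045^(1/1.25) = 5.862

5.862 psi


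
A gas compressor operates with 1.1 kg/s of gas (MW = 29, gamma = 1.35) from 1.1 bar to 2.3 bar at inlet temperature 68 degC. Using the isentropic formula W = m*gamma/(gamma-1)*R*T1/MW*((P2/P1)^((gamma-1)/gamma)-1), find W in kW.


Isentropic work: W = m*(gamma/(gamma-1))*(R*T1/MW)*((P2/P1)^((gamma-1)/gamma) - 1)
T1 = 68 + 273.15 = 341.15 K
Pressure ratio = 2.3 / 1.1 = 2.09091
Exponent = (1.35 - 1)/1.35 = 0.259259
(P2/P1)^exp - 1 = 2.09091^0.259259 - 1 = 0.210737
W = 1.1 * 1.35 / 0.35 * 8.314 * 341.15 / 29 * 0.210737 = 87.45

87.45 kW


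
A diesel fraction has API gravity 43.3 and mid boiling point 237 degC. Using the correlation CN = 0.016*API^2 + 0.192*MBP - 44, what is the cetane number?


CN = 0.016 * 43.3^2 + 0.192 * 237 - 44
CN = 29.99824 + 45.504 - 44 = 31.50224

31.50224


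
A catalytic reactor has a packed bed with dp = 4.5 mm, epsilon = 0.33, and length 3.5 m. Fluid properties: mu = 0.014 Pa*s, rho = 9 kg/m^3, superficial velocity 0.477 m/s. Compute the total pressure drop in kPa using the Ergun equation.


dp = 4.5 mm = 0.0045 m
Viscous term = 150*0.014*0.477*(1-0.33)^2 / (0.0045^2*0.33^3) = 617903
Inertial term = 1.75*9*0.477^2*(1-0.33) / (0.0045*0.33^3) = 14847
dP/L = 617903 + 14847 = 632750 Pa/m
dP = 632750 * 3.5 / 1000 = 2215 kPa

2215 kPa


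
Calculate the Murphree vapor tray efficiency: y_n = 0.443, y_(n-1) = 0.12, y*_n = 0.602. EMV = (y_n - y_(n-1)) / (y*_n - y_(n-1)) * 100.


Murphree vapor efficiency: EMV = (y_n - y_(n-1)) / (y*_n - y_(n-1)) * 100
EMV = (0.443 - 0.12) / (0.602 - 0.12) * 100 = 0.323 / 0.482 * 100 = 67.01

67.01 %


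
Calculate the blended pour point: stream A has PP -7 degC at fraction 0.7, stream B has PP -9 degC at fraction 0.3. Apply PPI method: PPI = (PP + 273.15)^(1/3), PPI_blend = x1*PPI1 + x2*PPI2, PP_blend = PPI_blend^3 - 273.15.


PPI_1 = (-7 + 273.15)^(1/3) = 6.432436
PPI_2 = (-9 + 273.15)^(1/3) = 6.416283
PPI_blend = 0.7 * 6.432436 + 0.3 * 6.416283 = 6.42759
PP_blend = 6.42759^3 - 273.15 = 265.5489 - 273.15 = -7.6

-7.6 degC


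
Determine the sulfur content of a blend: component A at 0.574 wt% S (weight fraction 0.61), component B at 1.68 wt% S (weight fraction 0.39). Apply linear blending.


Linear sulfur blending: S_blend = x1*S1 + x2*S2
Contribution 1: 0.61 * 0.574 = 0.35014 wt%
Contribution 2: 0.39 * 1.68 = 0.6552 wt%
S_blend = 0.35014 + 0.6552 = 1.00534

1.00534 wt%


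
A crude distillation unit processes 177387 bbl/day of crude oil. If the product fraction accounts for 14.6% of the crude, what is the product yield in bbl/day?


Crude throughput = 177387 bbl/day
Fraction yield = 14.6%
yield = throughput * fraction / 100
yield = 177387 * 14.6 / 100 = 25898.502

25898.502 bbl/day


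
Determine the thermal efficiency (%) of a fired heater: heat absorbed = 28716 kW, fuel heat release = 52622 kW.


Furnace efficiency = Q_absorbed / Q_fuel * 100
= 28716 / 52622 * 100 = 54.57

54.57 %


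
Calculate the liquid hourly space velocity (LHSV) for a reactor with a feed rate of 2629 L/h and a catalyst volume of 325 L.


LHSV = volumetric feed rate / catalyst volume
= 2629 L/h / 325 L
= 8.089 h^-1

8.089 h^-1


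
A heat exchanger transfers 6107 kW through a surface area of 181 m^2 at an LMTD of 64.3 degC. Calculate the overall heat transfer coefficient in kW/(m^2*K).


From Q = U*A*LMTD, U = Q / (A * LMTD)
U = 6107 / (181 * 64.3) = 6107 / 11638.3 = 0.5247

0.5247 kW/(m^2*K)


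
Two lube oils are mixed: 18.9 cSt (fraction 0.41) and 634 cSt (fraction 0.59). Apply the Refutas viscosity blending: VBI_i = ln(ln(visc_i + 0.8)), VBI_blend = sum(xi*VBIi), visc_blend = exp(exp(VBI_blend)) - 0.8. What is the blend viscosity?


Refutas method: VBN_i = 14.534*ln(ln(visc_i + 0.8)) + 10.975, blended linearly by mass fraction; since VBN is linear in VBI_i = ln(ln(visc_i + 0.8)) and the fractions sum to 1, blend VBI directly: visc = exp(exp(VBI_blend)) - 0.8
VBI_1 = ln(ln(18.9 + 0.8)) = 1.09213
VBI_2 = ln(ln(634 + 0.8)) = 1.86459
VBI_blend = 0.41 * 1.09213 + 0.59 * 1.86459 = 1.54788
visc_blend = exp(exp(1.54788)) - 0.8 = 109.3

109.3 cSt


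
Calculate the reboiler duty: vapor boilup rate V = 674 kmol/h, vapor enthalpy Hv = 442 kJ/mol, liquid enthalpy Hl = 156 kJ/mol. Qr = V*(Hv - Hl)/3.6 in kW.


Qr = 674 * (442 - 156) / 3.6 = 674 * 286 / 3.6 = 53550

53550 kW


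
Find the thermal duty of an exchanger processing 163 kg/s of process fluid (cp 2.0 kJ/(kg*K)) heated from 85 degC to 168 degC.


Q = m_dot * cp * delta_T
delta_T = 168 - 85 = 83 K
Q = 163 * 2.0 * 83
= 326 * 83
= 27058 kW

27058 kW


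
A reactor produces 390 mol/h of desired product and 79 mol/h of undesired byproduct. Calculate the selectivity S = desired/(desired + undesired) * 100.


Selectivity = desired / (desired + undesired) * 100
Total products = 390 + 79 = 469 mol/h
S = 390 / 469 * 100
= 0.8316 * 100
= 83.16 %

83.16 %


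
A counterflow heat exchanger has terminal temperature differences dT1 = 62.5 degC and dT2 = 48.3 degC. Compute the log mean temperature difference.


LMTD = (dT1 - dT2) / ln(dT1/dT2)
= (62.5 - 48.3) / ln(62.5 / 48.3) = 14.2 / 0.257735 = 55.10

55.10 degC


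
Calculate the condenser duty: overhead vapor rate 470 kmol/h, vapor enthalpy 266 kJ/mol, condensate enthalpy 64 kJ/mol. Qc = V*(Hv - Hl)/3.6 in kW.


Qc = 470 * (266 - 64) / 3.6 = 470 * 202 / 3.6 = 26370

26370 kW


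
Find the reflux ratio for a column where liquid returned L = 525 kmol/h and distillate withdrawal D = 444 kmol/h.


Reflux ratio definition: R = L / D (liquid returned / distillate withdrawn)
L = 525 kmol/h, D = 444 kmol/h
R = 525 / 444 = 1.182

1.182


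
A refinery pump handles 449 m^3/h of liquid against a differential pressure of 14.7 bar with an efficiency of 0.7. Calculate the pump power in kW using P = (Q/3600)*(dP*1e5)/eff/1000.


Q = 449 / 3600 = 0.124722 m^3/s
P = 0.124722 * (14.7 * 1e5) / 0.7 / 1000 = 261.9

261.9 kW


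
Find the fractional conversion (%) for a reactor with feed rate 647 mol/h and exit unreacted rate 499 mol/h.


X = (F_in - F_out) / F_in * 100
Moles reacted = 647 - 499 = 148
X = 148 / 647 * 100
= 0.2287 * 100
= 22.87 %

22.87 %


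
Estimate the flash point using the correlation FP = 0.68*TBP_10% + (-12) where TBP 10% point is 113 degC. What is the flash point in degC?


FP = 0.68 * 113 + (-12) = 64.84

64.84 degC


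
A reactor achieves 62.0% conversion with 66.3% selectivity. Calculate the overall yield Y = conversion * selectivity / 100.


Overall yield = conversion (%) * selectivity (%) / 100
Conversion = 62.0%, Selectivity = 66.3%
Y = 62.0 * 66.3 / 100
= 41.106 %

41.106 %


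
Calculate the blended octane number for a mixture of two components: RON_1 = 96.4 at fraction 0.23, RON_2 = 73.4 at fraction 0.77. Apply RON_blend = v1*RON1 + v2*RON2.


Linear blending: RON_blend = sum(vi * RONi)
Contribution 1: 0.23 * 96.4 = 22.172
Contribution 2: 0.77 * 73.4 = 56.518
RON_blend = 22.172 + 56.518 = 78.69

78.69


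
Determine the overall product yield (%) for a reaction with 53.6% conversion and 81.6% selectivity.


Overall yield = conversion (%) * selectivity (%) / 100
Conversion = 53.6%, Selectivity = 81.6%
Y = 53.6 * 81.6 / 100
= 43.7376 %

43.7376 %


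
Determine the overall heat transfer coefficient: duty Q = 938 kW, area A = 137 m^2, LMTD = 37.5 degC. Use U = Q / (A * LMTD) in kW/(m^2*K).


From Q = U*A*LMTD, U = Q / (A * LMTD)
U = 938 / (137 * 37.5) = 938 / 5137.5 = 0.1826

0.1826 kW/(m^2*K)


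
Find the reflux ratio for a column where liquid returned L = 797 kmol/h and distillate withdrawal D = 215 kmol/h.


Reflux ratio definition: R = L / D (liquid returned / distillate withdrawn)
L = 797 kmol/h, D = 215 kmol/h
R = 797 / 215 = 3.707

3.707


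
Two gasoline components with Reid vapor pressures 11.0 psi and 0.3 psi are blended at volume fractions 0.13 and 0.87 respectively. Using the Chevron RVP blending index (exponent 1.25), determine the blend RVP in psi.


Chevron index: RVP_blend = (sum xi*RVPi^1.25)^(1/1.25)
RVP^1.25 terms: 0.13 * 11.0^1.25 + 0.87 * 0.3^1.25 = 2.79742
RVP_blend = 2.79742^(1/1.25) = 2.277

2.277 psi


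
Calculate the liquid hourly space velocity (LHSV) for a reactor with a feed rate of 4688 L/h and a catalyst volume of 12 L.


LHSV = volumetric feed rate / catalyst volume
= 4688 L/h / 12 L
= 390.7 h^-1

390.7 h^-1


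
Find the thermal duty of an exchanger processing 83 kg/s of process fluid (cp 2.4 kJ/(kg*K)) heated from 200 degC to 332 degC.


Q = m_dot * cp * delta_T
delta_T = 332 - 200 = 132 K
Q = 83 * 2.4 * 132
= 199.2 * 132
= 26294.4 kW

26294.4 kW


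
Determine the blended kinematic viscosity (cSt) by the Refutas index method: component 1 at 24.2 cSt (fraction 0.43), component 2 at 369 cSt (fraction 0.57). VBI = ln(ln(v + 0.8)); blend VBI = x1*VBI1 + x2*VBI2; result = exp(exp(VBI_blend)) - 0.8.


Refutas method: VBN_i = 14.534*ln(ln(visc_i + 0.8)) + 10.975, blended linearly by mass fraction; since VBN is linear in VBI_i = ln(ln(visc_i + 0.8)) and the fractions sum to 1, blend VBI directly: visc = exp(exp(VBI_blend)) - 0.8
VBI_1 = ln(ln(24.2 + 0.8)) = 1.16903
VBI_2 = ln(ln(369 + 0.8)) = 1.77715
VBI_blend = 0.43 * 1.16903 + 0.57 * 1.77715 = 1.51566
visc_blend = exp(exp(1.51566)) - 0.8 = 94.06

94.06 cSt


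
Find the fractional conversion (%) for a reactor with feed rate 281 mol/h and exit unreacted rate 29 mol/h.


X = (F_in - F_out) / F_in * 100
Moles reacted = 281 - 29 = 252
X = 252 / 281 * 100
= 0.8968 * 100
= 89.68 %

89.68 %


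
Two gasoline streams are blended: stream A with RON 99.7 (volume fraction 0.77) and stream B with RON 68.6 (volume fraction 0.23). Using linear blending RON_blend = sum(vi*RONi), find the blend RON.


Linear blending: RON_blend = sum(vi * RONi)
Contribution 1: 0.77 * 99.7 = 76.769
Contribution 2: 0.23 * 68.6 = 15.778
RON_blend = 76.769 + 15.778 = 92.547

92.547


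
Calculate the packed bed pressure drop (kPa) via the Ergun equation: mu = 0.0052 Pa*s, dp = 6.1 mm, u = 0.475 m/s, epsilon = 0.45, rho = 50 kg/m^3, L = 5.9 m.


dp = 6.1 mm = 0.0061 m
Viscous term = 150*0.0052*0.475*(1-0.45)^2 / (0.0061^2*0.45^3) = 33053.4
Inertial term = 1.75*50*0.475^2*(1-0.45) / (0.0061*0.45^3) = 19534
dP/L = 33053.4 + 19534 = 52587.4 Pa/m
dP = 52587.4 * 5.9 / 1000 = 310.3 kPa

310.3 kPa


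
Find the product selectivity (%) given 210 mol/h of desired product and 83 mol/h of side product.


Selectivity = desired / (desired + undesired) * 100
Total products = 210 + 83 = 293 mol/h
S = 210 / 293 * 100
= 0.7167 * 100
= 71.67 %

71.67 %


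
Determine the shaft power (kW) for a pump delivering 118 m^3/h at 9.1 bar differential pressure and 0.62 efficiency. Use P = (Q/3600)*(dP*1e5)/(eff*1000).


Q = 118 / 3600 = 0.0327778 m^3/s
P = 0.0327778 * (9.1 * 1e5) / 0.62 / 1000 = 48.11

48.11 kW


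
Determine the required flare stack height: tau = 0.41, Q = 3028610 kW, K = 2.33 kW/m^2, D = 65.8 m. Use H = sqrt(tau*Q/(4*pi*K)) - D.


tau*Q/(4*pi*K) = 0.41 * 3028610 / (4 * pi * 2.33) = 42409.3
sqrt(42409.3) = 205.935
H = 205.935 - 65.8 = 140.1

140.1 m


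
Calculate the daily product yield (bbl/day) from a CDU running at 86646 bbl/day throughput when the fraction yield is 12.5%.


Crude throughput = 86646 bbl/day
Fraction yield = 12.5%
yield = throughput * fraction / 100
yield = 86646 * 12.5 / 100 = 10830.75

10830.75 bbl/day


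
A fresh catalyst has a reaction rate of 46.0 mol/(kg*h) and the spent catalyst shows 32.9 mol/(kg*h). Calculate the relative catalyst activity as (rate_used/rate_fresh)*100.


Activity (%) = (rate_used / rate_fresh) * 100
rate_used = 32.9, rate_fresh = 46.0
= (32.9 / 46.0) * 100
= 0.7152 * 100 = 71.52

71.52 %


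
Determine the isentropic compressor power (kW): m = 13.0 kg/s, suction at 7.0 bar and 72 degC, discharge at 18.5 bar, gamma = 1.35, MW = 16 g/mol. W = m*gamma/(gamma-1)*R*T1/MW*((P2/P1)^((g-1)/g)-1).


Isentropic work: W = m*(gamma/(gamma-1))*(R*T1/MW)*((P2/P1)^((gamma-1)/gamma) - 1)
T1 = 72 + 273.15 = 345.15 K
Pressure ratio = 18.5 / 7.0 = 2.64286
Exponent = (1.35 - 1)/1.35 = 0.259259
(P2/P1)^exp - 1 = 2.64286^0.259259 - 1 = 0.28655
W = 13.0 * 1.35 / 0.35 * 8.314 * 345.15 / 16 * 0.28655 = 2577

2577 kW


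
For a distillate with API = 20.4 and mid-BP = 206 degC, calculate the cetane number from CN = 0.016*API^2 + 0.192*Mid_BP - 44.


CN = 0.016 * 20.4^2 + 0.192 * 206 - 44
CN = 6.65856 + 39.552 - 44 = 2.21056

2.21056


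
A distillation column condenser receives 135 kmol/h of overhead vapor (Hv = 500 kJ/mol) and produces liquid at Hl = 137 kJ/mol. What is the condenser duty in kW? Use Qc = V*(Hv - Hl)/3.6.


Qc = 135 * (500 - 137) / 3.6 = 135 * 363 / 3.6 = 13610

13610 kW


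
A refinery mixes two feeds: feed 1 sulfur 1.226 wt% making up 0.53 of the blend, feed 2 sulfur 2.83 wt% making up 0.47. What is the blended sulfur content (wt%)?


Linear sulfur blending: S_blend = x1*S1 + x2*S2
Contribution 1: 0.53 * 1.226 = 0.64978 wt%
Contribution 2: 0.47 * 2.83 = 1.3301 wt%
S_blend = 0.64978 + 1.3301 = 1.97988

1.97988 wt%


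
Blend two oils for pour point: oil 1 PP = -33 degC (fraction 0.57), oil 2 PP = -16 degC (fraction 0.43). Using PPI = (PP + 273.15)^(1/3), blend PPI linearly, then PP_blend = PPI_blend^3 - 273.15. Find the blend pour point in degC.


PPI_1 = (-33 + 273.15)^(1/3) = 6.215759
PPI_2 = (-16 + 273.15)^(1/3) = 6.359098
PPI_blend = 0.57 * 6.215759 + 0.43 * 6.359098 = 6.277395
PP_blend = 6.277395^3 - 273.15 = 247.3651 - 273.15 = -25.78

-25.78 degC


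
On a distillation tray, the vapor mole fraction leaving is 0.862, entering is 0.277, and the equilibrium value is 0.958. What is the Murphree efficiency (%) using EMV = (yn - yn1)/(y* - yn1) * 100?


Murphree vapor efficiency: EMV = (y_n - y_(n-1)) / (y*_n - y_(n-1)) * 100
EMV = (0.862 - 0.277) / (0.958 - 0.277) * 100 = 0.585 / 0.681 * 100 = 85.90

85.90 %


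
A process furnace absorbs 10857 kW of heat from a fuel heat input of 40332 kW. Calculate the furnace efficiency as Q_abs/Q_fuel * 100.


Furnace efficiency = Q_absorbed / Q_fuel * 100
= 10857 / 40332 * 100 = 26.92

26.92 %


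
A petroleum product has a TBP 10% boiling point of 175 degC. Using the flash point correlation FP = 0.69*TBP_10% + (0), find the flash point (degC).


FP = 0.69 * 175 + (0) = 120.75

120.75 degC


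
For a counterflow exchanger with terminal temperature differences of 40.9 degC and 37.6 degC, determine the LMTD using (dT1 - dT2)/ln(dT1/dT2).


LMTD = (dT1 - dT2) / ln(dT1/dT2)
= (40.9 - 37.6) / ln(40.9 / 37.6) = 3.3 / 0.084126 = 39.23

39.23 degC


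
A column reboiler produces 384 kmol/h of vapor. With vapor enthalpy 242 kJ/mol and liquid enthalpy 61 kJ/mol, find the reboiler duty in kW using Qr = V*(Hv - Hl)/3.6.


Qr = 384 * (242 - 61) / 3.6 = 384 * 181 / 3.6 = 19310

19310 kW


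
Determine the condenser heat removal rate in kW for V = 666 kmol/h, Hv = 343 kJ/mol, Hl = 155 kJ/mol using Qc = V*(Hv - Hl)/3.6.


Qc = 666 * (343 - 155) / 3.6 = 666 * 188 / 3.6 = 34780

34780 kW


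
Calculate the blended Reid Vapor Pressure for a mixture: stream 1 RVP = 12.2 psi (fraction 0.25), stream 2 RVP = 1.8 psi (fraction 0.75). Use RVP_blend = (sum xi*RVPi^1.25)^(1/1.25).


Chevron index: RVP_blend = (sum xi*RVPi^1.25)^(1/1.25)
RVP^1.25 terms: 0.25 * 12.2^1.25 + 0.75 * 1.8^1.25 = 7.26389
RVP_blend = 7.26389^(1/1.25) = 4.886

4.886 psi


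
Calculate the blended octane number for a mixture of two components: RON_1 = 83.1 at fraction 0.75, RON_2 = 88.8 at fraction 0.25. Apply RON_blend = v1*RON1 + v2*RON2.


Linear blending: RON_blend = sum(vi * RONi)
Contribution 1: 0.75 * 83.1 = 62.325
Contribution 2: 0.25 * 88.8 = 22.2
RON_blend = 62.325 + 22.2 = 84.525

84.525


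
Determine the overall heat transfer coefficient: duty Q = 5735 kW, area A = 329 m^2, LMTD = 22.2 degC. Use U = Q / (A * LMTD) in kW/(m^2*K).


From Q = U*A*LMTD, U = Q / (A * LMTD)
U = 5735 / (329 * 22.2) = 5735 / 7303.8 = 0.7852

0.7852 kW/(m^2*K)


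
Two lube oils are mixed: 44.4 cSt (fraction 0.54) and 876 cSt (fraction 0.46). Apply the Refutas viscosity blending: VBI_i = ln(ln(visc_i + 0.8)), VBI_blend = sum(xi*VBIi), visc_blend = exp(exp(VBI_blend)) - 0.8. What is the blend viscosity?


Refutas method: VBN_i = 14.534*ln(ln(visc_i + 0.8)) + 10.975, blended linearly by mass fraction; since VBN is linear in VBI_i = ln(ln(visc_i + 0.8)) and the fractions sum to 1, blend VBI directly: visc = exp(exp(VBI_blend)) - 0.8
VBI_1 = ln(ln(44.4 + 0.8)) = 1.33792
VBI_2 = ln(ln(876 + 0.8)) = 1.91343
VBI_blend = 0.54 * 1.33792 + 0.46 * 1.91343 = 1.60265
visc_blend = exp(exp(1.60265)) - 0.8 = 142.7

142.7 cSt


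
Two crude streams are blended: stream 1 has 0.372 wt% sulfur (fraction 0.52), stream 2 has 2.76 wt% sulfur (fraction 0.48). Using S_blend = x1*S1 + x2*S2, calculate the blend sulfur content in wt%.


Linear sulfur blending: S_blend = x1*S1 + x2*S2
Contribution 1: 0.52 * 0.372 = 0.19344 wt%
Contribution 2: 0.48 * 2.76 = 1.3248 wt%
S_blend = 0.19344 + 1.3248 = 1.51824

1.51824 wt%


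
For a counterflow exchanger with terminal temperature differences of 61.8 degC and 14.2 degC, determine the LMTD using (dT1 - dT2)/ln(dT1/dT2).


LMTD = (dT1 - dT2) / ln(dT1/dT2)
= (61.8 - 14.2) / ln(61.8 / 14.2) = 47.6 / 1.47066 = 32.37

32.37 degC


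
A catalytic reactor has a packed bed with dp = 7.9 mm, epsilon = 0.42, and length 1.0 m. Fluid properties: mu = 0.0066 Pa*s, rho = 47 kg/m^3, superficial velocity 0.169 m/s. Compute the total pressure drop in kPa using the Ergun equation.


dp = 7.9 mm = 0.0079 m
Viscous term = 150*0.0066*0.169*(1-0.42)^2 / (0.0079^2*0.42^3) = 12172.4
Inertial term = 1.75*47*0.169^2*(1-0.42) / (0.0079*0.42^3) = 2327.89
dP/L = 12172.4 + 2327.89 = 14500.3 Pa/m
dP = 14500.3 * 1.0 / 1000 = 14.50 kPa

14.50 kPa


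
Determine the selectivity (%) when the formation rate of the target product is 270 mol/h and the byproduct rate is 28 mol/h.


Selectivity = desired / (desired + undesired) * 100
Total products = 270 + 28 = 298 mol/h
S = 270 / 298 * 100
= 0.9060 * 100
= 90.60 %

90.60 %


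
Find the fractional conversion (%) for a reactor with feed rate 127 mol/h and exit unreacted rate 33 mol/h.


X = (F_in - F_out) / F_in * 100
Moles reacted = 127 - 33 = 94
X = 94 / 127 * 100
= 0.7402 * 100
= 74.02 %

74.02 %


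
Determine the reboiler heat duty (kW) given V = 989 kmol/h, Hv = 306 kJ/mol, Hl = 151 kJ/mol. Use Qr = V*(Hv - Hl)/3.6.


Qr = 989 * (306 - 151) / 3.6 = 989 * 155 / 3.6 = 42580

42580 kW


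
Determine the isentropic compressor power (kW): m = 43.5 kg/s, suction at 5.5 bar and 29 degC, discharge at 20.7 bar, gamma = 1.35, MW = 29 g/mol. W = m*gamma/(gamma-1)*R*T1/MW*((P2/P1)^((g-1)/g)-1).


Isentropic work: W = m*(gamma/(gamma-1))*(R*T1/MW)*((P2/P1)^((gamma-1)/gamma) - 1)
T1 = 29 + 273.15 = 302.15 K
Pressure ratio = 20.7 / 5.5 = 3.76364
Exponent = (1.35 - 1)/1.35 = 0.259259
(P2/P1)^exp - 1 = 3.76364^0.259259 - 1 = 0.41004
W = 43.5 * 1.35 / 0.35 * 8.314 * 302.15 / 29 * 0.41004 = 5960

5960 kW


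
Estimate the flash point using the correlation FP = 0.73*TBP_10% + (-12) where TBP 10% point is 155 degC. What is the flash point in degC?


FP = 0.73 * 155 + (-12) = 101.15

101.15 degC


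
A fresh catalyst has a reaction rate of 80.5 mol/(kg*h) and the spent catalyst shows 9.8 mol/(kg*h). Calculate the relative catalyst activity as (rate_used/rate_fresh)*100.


Activity (%) = (rate_used / rate_fresh) * 100
rate_used = 9.8, rate_fresh = 80.5
= (9.8 / 80.5) * 100
= 0.1217 * 100 = 12.17

12.17 %


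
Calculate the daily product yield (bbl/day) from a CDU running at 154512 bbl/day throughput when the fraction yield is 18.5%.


Crude throughput = 154512 bbl/day
Fraction yield = 18.5%
yield = throughput * fraction / 100
yield = 154512 * 18.5 / 100 = 28584.72

28584.72 bbl/day


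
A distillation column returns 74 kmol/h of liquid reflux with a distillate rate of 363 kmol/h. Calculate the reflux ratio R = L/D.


Reflux ratio definition: R = L / D (liquid returned / distillate withdrawn)
L = 74 kmol/h, D = 363 kmol/h
R = 74 / 363 = 0.2039

0.2039


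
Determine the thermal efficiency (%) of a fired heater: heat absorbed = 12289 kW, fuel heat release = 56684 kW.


Furnace efficiency = Q_absorbed / Q_fuel * 100
= 12289 / 56684 * 100 = 21.68

21.68 %


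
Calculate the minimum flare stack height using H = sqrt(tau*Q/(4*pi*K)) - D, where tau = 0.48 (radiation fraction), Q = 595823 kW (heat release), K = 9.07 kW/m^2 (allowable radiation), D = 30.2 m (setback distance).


tau*Q/(4*pi*K) = 0.48 * 595823 / (4 * pi * 9.07) = 2509.24
sqrt(2509.24) = 50.0923
H = 50.0923 - 30.2 = 19.89

19.89 m


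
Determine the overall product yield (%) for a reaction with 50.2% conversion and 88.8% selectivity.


Overall yield = conversion (%) * selectivity (%) / 100
Conversion = 50.2%, Selectivity = 88.8%
Y = 50.2 * 88.8 / 100
= 44.5776 %

44.5776 %


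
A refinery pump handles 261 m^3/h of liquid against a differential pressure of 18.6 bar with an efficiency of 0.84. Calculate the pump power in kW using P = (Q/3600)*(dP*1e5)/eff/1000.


Q = 261 / 3600 = 0.0725 m^3/s
P = 0.0725 * (18.6 * 1e5) / 0.84 / 1000 = 160.5

160.5 kW


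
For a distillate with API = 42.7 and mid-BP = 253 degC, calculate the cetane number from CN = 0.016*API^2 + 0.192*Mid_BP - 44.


CN = 0.016 * 42.7^2 + 0.192 * 253 - 44
CN = 29.17264 + 48.576 - 44 = 33.74864

33.74864


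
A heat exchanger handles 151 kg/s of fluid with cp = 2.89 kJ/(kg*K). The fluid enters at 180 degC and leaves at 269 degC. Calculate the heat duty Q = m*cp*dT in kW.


Q = m_dot * cp * delta_T
delta_T = 269 - 180 = 89 K
Q = 151 * 2.89 * 89
= 436.39 * 89
= 38838.71 kW

38838.71 kW


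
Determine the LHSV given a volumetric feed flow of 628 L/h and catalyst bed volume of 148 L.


LHSV = volumetric feed rate / catalyst volume
= 628 L/h / 148 L
= 4.243 h^-1

4.243 h^-1


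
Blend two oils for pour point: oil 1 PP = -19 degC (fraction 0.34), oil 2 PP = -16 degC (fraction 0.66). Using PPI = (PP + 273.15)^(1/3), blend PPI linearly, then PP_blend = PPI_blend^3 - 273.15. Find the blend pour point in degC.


PPI_1 = (-19 + 273.15)^(1/3) = 6.334272
PPI_2 = (-16 + 273.15)^(1/3) = 6.359098
PPI_blend = 0.34 * 6.334272 + 0.66 * 6.359098 = 6.350657
PP_blend = 6.350657^3 - 273.15 = 256.1274 - 273.15 = -17.02

-17.02 degC


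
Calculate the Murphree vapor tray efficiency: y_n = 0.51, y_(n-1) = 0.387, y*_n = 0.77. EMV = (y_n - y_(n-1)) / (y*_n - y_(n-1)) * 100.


Murphree vapor efficiency: EMV = (y_n - y_(n-1)) / (y*_n - y_(n-1)) * 100
EMV = (0.51 - 0.387) / (0.77 - 0.387) * 100 = 0.123 / 0.383 * 100 = 32.11

32.11 %


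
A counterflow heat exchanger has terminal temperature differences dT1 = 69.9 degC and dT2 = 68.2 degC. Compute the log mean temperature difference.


LMTD = (dT1 - dT2) / ln(dT1/dT2)
= (69.9 - 68.2) / ln(69.9 / 68.2) = 1.7 / 0.0246211 = 69.05

69.05 degC


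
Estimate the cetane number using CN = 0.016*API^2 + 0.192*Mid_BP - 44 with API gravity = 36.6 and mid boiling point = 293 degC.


CN = 0.016 * 36.6^2 + 0.192 * 293 - 44
CN = 21.43296 + 56.256 - 44 = 33.68896

33.68896


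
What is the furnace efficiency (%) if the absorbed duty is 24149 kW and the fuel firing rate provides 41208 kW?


Furnace efficiency = Q_absorbed / Q_fuel * 100
= 24149 / 41208 * 100 = 58.60

58.60 %


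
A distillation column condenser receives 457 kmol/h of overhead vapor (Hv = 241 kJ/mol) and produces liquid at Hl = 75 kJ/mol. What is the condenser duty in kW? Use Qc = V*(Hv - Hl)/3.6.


Qc = 457 * (241 - 75) / 3.6 = 457 * 166 / 3.6 = 21070

21070 kW


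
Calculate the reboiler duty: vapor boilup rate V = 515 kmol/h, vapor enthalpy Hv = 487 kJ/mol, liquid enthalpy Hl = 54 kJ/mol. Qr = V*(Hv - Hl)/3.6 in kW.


Qr = 515 * (487 - 54) / 3.6 = 515 * 433 / 3.6 = 61940

61940 kW


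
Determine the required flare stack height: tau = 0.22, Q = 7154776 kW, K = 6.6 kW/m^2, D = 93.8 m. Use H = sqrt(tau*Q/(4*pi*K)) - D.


tau*Q/(4*pi*K) = 0.22 * 7154776 / (4 * pi * 6.6) = 18978.6
sqrt(18978.6) = 137.763
H = 137.763 - 93.8 = 43.96

43.96 m


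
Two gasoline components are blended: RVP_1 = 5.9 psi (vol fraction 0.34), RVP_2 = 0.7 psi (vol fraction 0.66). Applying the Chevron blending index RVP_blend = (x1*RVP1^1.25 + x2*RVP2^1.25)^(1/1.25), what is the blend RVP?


Chevron index: RVP_blend = (sum xi*RVPi^1.25)^(1/1.25)
RVP^1.25 terms: 0.34 * 5.9^1.25 + 0.66 * 0.7^1.25 = 3.54898
RVP_blend = 3.54898^(1/1.25) = 2.755

2.755 psi


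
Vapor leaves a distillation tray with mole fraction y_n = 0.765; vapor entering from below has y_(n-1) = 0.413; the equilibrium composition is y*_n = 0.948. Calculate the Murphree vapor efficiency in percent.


Murphree vapor efficiency: EMV = (y_n - y_(n-1)) / (y*_n - y_(n-1)) * 100
EMV = (0.765 - 0.413) / (0.948 - 0.413) * 100 = 0.352 / 0.535 * 100 = 65.79

65.79 %


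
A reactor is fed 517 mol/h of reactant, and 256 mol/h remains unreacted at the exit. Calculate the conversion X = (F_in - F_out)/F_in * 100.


X = (F_in - F_out) / F_in * 100
Moles reacted = 517 - 256 = 261
X = 261 / 517 * 100
= 0.5048 * 100
= 50.48 %

50.48 %


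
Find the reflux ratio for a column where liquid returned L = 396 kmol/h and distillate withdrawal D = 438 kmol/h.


Reflux ratio definition: R = L / D (liquid returned / distillate withdrawn)
L = 396 kmol/h, D = 438 kmol/h
R = 396 / 438 = 0.9041

0.9041


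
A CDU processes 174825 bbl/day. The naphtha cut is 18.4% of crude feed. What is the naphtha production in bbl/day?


Crude throughput = 174825 bbl/day
Fraction yield = 18.4%
yield = throughput * fraction / 100
yield = 174825 * 18.4 / 100 = 32167.8

32167.8 bbl/day


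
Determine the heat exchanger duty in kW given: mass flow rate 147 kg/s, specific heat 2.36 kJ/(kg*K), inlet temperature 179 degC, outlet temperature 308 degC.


Q = m_dot * cp * delta_T
delta_T = 308 - 179 = 129 K
Q = 147 * 2.36 * 129
= 346.92 * 129
= 44752.68 kW

44752.68 kW


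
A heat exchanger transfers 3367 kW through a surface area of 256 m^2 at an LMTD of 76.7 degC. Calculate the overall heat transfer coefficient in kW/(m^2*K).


From Q = U*A*LMTD, U = Q / (A * LMTD)
U = 3367 / (256 * 76.7) = 3367 / 19635.2 = 0.1715

0.1715 kW/(m^2*K)


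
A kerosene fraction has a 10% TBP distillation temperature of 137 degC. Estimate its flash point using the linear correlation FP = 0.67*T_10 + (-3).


FP = 0.67 * 137 + (-3) = 88.79

88.79 degC


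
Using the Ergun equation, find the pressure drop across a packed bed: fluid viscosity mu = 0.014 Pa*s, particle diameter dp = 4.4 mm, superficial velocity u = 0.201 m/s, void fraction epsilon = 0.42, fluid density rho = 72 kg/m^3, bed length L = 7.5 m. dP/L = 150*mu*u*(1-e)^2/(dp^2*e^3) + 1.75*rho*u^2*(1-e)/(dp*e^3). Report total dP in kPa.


dp = 4.4 mm = 0.0044 m
Viscous term = 150*0.014*0.201*(1-0.42)^2 / (0.0044^2*0.42^3) = 98996.1
Inertial term = 1.75*72*0.201^2*(1-0.42) / (0.0044*0.42^3) = 9057.12
dP/L = 98996.1 + 9057.12 = 108053 Pa/m
dP = 108053 * 7.5 / 1000 = 810.4 kPa

810.4 kPa


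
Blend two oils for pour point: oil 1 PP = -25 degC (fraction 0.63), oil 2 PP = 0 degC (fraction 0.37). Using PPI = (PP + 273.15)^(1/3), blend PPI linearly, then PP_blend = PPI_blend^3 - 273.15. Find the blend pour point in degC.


PPI_1 = (-25 + 273.15)^(1/3) = 6.284028
PPI_2 = (0 + 273.15)^(1/3) = 6.488342
PPI_blend = 0.63 * 6.284028 + 0.37 * 6.488342 = 6.359624
PP_blend = 6.359624^3 - 273.15 = 257.2138 - 273.15 = -15.94

-15.94 degC


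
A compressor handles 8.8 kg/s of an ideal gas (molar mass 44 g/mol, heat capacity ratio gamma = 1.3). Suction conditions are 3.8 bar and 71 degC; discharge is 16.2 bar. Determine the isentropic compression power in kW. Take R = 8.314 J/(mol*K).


Isentropic work: W = m*(gamma/(gamma-1))*(R*T1/MW)*((P2/P1)^((gamma-1)/gamma) - 1)
T1 = 71 + 273.15 = 344.15 K
Pressure ratio = 16.2 / 3.8 = 4.26316
Exponent = (1.3 - 1)/1.3 = 0.230769
(P2/P1)^exp - 1 = 4.26316^0.230769 - 1 = 0.397406
W = 8.8 * 1.3 / 0.3 * 8.314 * 344.15 / 44 * 0.397406 = 985.5

985.5 kW


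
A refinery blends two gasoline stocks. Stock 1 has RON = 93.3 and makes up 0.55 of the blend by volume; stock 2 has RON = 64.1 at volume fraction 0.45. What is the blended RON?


Linear blending: RON_blend = sum(vi * RONi)
Contribution 1: 0.55 * 93.3 = 51.315
Contribution 2: 0.45 * 64.1 = 28.845
RON_blend = 51.315 + 28.845 = 80.16

80.16


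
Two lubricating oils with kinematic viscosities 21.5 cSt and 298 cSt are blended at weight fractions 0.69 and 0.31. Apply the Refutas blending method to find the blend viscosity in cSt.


Refutas method: VBN_i = 14.534*ln(ln(visc_i + 0.8)) + 10.975, blended linearly by mass fraction; since VBN is linear in VBI_i = ln(ln(visc_i + 0.8)) and the fractions sum to 1, blend VBI directly: visc = exp(exp(VBI_blend)) - 0.8
VBI_1 = ln(ln(21.5 + 0.8)) = 1.13288
VBI_2 = ln(ln(298 + 0.8)) = 1.74043
VBI_blend = 0.69 * 1.13288 + 0.31 * 1.74043 = 1.32122
visc_blend = exp(exp(1.32122)) - 0.8 = 41.64

41.64 cSt


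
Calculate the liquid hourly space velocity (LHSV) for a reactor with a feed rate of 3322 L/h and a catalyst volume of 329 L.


LHSV = volumetric feed rate / catalyst volume
= 3322 L/h / 329 L
= 10.10 h^-1

10.10 h^-1


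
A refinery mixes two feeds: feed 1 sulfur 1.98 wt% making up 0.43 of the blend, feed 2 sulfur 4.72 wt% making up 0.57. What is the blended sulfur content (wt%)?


Linear sulfur blending: S_blend = x1*S1 + x2*S2
Contribution 1: 0.43 * 1.98 = 0.8514 wt%
Contribution 2: 0.57 * 4.72 = 2.6904 wt%
S_blend = 0.8514 + 2.6904 = 3.5418

3.5418 wt%


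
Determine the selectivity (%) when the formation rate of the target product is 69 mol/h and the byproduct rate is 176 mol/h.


Selectivity = desired / (desired + undesired) * 100
Total products = 69 + 176 = 245 mol/h
S = 69 / 245 * 100
= 0.2816 * 100
= 28.16 %

28.16 %


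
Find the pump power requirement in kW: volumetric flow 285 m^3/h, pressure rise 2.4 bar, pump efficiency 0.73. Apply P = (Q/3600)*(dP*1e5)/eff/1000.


Q = 285 / 3600 = 0.0791667 m^3/s
P = 0.0791667 * (2.4 * 1e5) / 0.73 / 1000 = 26.03

26.03 kW


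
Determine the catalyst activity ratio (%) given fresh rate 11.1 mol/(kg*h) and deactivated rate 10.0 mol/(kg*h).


Activity (%) = (rate_used / rate_fresh) * 100
rate_used = 10.0, rate_fresh = 11.1
= (10.0 / 11.1) * 100
= 0.9009 * 100 = 90.09

90.09 %


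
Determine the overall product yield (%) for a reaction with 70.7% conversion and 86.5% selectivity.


Overall yield = conversion (%) * selectivity (%) / 100
Conversion = 70.7%, Selectivity = 86.5%
Y = 70.7 * 86.5 / 100
= 61.1555 %

61.1555 %


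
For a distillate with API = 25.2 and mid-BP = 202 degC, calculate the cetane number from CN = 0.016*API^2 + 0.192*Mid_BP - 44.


CN = 0.016 * 25.2^2 + 0.192 * 202 - 44
CN = 10.16064 + 38.784 - 44 = 4.94464

4.94464


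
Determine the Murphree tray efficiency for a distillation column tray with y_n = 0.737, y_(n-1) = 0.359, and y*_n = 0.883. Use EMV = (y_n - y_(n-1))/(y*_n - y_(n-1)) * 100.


Murphree vapor efficiency: EMV = (y_n - y_(n-1)) / (y*_n - y_(n-1)) * 100
EMV = (0.737 - 0.359) / (0.883 - 0.359) * 100 = 0.378 / 0.524 * 100 = 72.14

72.14 %


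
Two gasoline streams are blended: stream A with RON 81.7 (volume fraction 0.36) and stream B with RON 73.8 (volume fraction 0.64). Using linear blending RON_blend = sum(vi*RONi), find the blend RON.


Linear blending: RON_blend = sum(vi * RONi)
Contribution 1: 0.36 * 81.7 = 29.412
Contribution 2: 0.64 * 73.8 = 47.232
RON_blend = 29.412 + 47.232 = 76.644

76.644


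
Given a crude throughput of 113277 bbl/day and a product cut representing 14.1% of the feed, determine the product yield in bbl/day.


Crude throughput = 113277 bbl/day
Fraction yield = 14.1%
yield = throughput * fraction / 100
yield = 113277 * 14.1 / 100 = 15972.057

15972.057 bbl/day


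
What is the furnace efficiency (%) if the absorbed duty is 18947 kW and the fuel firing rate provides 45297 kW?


Furnace efficiency = Q_absorbed / Q_fuel * 100
= 18947 / 45297 * 100 = 41.83

41.83 %
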